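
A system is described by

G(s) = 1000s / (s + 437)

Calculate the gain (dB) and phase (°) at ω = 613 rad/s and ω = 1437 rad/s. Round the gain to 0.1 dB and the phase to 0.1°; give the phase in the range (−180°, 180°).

ω = 613: 58.2 dB, 35.5°; ω = 1437: 59.6 dB, 16.9°

At s = jω = j613:
zero at origin: s = j613 → |·| = 613, ∠ = 90.00°
pole (s+437): 437 + j613 → |·| = √(437²+613²) = √566738 ≈ 752.82, ∠ = arctan(613/437) ≈ 54.52°
|G| = 1000 · 613 / 752.82 ≈ 814.27
Gain = 20 log₁₀(814.27) ≈ 58.22 dB
∠G = 90.00° − 54.52° = 35.48°

At s = jω = j1437:
zero at origin: s = j1437 → |·| = 1437, ∠ = 90.00°
pole (s+437): 437 + j1437 → |·| = √(437²+1437²) = √2255938 ≈ 1502, ∠ = arctan(1437/437) ≈ 73.09°
|G| = 1000 · 1437 / 1502 ≈ 956.72
Gain = 20 log₁₀(956.72) ≈ 59.62 dB
∠G = 90.00° − 73.09° = 16.91°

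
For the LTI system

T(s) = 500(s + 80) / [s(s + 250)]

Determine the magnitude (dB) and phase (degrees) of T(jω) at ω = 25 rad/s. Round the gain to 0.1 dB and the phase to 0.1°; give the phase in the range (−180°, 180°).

At s = jω = j25:
zero (s+80): 80 + j25 → |·| = √(80²+25²) = √7025 ≈ 83.815, ∠ = arctan(25/80) ≈ 17.35°
pole (s+250): 250 + j25 → |·| = √(250²+25²) = √63125 ≈ 251.25, ∠ = arctan(25/250) ≈ 5.71°
pole at origin: |s| = 25, ∠ = 90.00° (in denominator)
|T| = 500 · 83.815 / 6281.2 ≈ 6.6719
Gain = 20 log₁₀(6.6719) ≈ 16.48 dB
∠T = 17.35° − 95.71° = -78.36°

16.5 dB, -78.4°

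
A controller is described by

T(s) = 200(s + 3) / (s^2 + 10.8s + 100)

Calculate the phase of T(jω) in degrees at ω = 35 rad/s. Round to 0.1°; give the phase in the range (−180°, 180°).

At s = jω = j35:
zero (s+3): 3 + j35 → |·| = √(3²+35²) = √1234 ≈ 35.128, ∠ = arctan(35/3) ≈ 85.10°
quadratic: (j35)² + 10.8·j35 + 100 = -1125 + j378 → |·| ≈ 1186.8, ∠ ≈ 161.43°
∠T = 85.10° − 161.43° = -76.33°

-76.3°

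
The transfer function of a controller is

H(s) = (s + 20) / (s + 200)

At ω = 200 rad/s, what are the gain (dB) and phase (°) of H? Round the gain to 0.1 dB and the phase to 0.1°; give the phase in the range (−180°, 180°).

-3.0 dB, 39.3°

Substitute s = j200:
Numerator: (j200) + 20 = 20 + j200
Denominator: (j200) + 200 = 200 + j200
|N| = √(20² + 200²) ≈ 201, ∠N ≈ 84.29°
|D| = √(200² + 200²) ≈ 282.84, ∠D ≈ 45.00°
|H| = 201 / 282.84 ≈ 0.71065
Gain = 20 log₁₀(0.71065) ≈ -2.97 dB
∠H = 84.29° − 45.00° = 39.29°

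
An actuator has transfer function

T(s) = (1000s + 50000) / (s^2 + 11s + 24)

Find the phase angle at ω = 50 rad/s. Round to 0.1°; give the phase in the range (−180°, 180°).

-122.5°

Substitute s = j50:
Numerator: 1000(j50) + 50000 = 50000 + j50000
Denominator: (j50)^2 + 11(j50) + 24 = -2476 + j550
|N| = √(50000² + 50000²) ≈ 70711, ∠N ≈ 45.00°
|D| = √(2476² + 550²) ≈ 2536.4, ∠D ≈ 167.48°
∠T = 45.00° − 167.48° = -122.48°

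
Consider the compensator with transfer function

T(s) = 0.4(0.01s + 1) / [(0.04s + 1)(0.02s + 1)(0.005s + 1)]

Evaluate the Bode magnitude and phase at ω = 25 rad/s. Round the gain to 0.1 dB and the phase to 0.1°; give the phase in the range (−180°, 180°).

-11.7 dB, -64.7°

At ω = 25 rad/s:
zero (1 + j25·0.01) = 1 + j0.25 → |·| ≈ 1.0308, ∠ ≈ 14.04°
pole (1 + j25·0.04) = 1 + j1 → |·| ≈ 1.4142, ∠ ≈ 45.00°
pole (1 + j25·0.02) = 1 + j0.5 → |·| ≈ 1.118, ∠ ≈ 26.57°
pole (1 + j25·0.005) = 1 + j0.125 → |·| ≈ 1.0078, ∠ ≈ 7.13°
|T| = 0.4 · 1.0308 / (1.4142 · 1.118 · 1.0078) ≈ 0.25877
Gain = 20 log₁₀(0.25877) ≈ -11.74 dB
∠T = (14.04°) − (45.00° + 26.57° + 7.13°) = -64.66°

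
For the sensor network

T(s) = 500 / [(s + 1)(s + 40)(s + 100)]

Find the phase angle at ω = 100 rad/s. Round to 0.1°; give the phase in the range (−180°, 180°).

At s = jω = j100:
pole (s+1): 1 + j100 → |·| = √(1²+100²) = √10001 ≈ 100, ∠ = arctan(100/1) ≈ 89.43°
pole (s+40): 40 + j100 → |·| = √(40²+100²) = √11600 ≈ 107.7, ∠ = arctan(100/40) ≈ 68.20°
pole (s+100): 100 + j100 → |·| = √(100²+100²) = √20000 ≈ 141.42, ∠ = arctan(100/100) ≈ 45.00°
∠T = 0.00° − 202.63° = -202.63° ≡ 157.37° (principal value)

157.4°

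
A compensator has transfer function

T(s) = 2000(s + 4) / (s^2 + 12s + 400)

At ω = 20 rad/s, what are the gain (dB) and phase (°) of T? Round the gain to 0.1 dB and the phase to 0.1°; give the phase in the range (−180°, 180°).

At s = jω = j20:
zero (s+4): 4 + j20 → |·| = √(4²+20²) = √416 ≈ 20.396, ∠ = arctan(20/4) ≈ 78.69°
quadratic: (j20)² + 12·j20 + 400 = 0 + j240 → |·| ≈ 240, ∠ ≈ 90.00°
|T| = 2000 · 20.396 / 240 ≈ 169.97
Gain = 20 log₁₀(169.97) ≈ 44.61 dB
∠T = 78.69° − 90.00° = -11.31°

44.6 dB, -11.3°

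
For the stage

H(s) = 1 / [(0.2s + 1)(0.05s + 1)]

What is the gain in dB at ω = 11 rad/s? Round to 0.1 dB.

At ω = 11 rad/s:
pole (1 + j11·0.2) = 1 + j2.2 → |·| ≈ 2.4166, ∠ ≈ 65.56°
pole (1 + j11·0.05) = 1 + j0.55 → |·| ≈ 1.1413, ∠ ≈ 28.81°
|H| = 1 · 1 / (2.4166 · 1.1413) ≈ 0.36257
Gain = 20 log₁₀(0.36257) ≈ -8.81 dB

-8.8 dB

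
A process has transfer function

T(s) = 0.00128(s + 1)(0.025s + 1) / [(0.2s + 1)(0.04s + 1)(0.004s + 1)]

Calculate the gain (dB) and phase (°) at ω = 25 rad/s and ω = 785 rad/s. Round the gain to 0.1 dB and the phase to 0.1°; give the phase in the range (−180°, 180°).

ω = 25: -45.7 dB, -9.7°; ω = 785: -58.3 dB, -73.1°

At ω = 25 rad/s:
zero (1 + j25·1) = 1 + j25 → |·| ≈ 25.02, ∠ ≈ 87.71°
zero (1 + j25·0.025) = 1 + j0.625 → |·| ≈ 1.1792, ∠ ≈ 32.01°
pole (1 + j25·0.2) = 1 + j5 → |·| ≈ 5.099, ∠ ≈ 78.69°
pole (1 + j25·0.04) = 1 + j1 → |·| ≈ 1.4142, ∠ ≈ 45.00°
pole (1 + j25·0.004) = 1 + j0.1 → |·| ≈ 1.005, ∠ ≈ 5.71°
|T| = 0.00128 · 25.02 · 1.1792 / (5.099 · 1.4142 · 1.005) ≈ 0.005211
Gain = 20 log₁₀(0.005211) ≈ -45.66 dB
∠T = (87.71° + 32.01°) − (78.69° + 45.00° + 5.71°) = -9.68°

At ω = 785 rad/s:
zero (1 + j785·1) = 1 + j785 → |·| ≈ 785, ∠ ≈ 89.93°
zero (1 + j785·0.025) = 1 + j19.625 → |·| ≈ 19.65, ∠ ≈ 87.08°
pole (1 + j785·0.2) = 1 + j157 → |·| ≈ 157, ∠ ≈ 89.64°
pole (1 + j785·0.04) = 1 + j31.4 → |·| ≈ 31.416, ∠ ≈ 88.18°
pole (1 + j785·0.004) = 1 + j3.14 → |·| ≈ 3.2954, ∠ ≈ 72.33°
|T| = 0.00128 · 785 · 19.65 / (157 · 31.416 · 3.2954) ≈ 0.0012147
Gain = 20 log₁₀(0.0012147) ≈ -58.31 dB
∠T = (89.93° + 87.08°) − (89.64° + 88.18° + 72.33°) = -73.14°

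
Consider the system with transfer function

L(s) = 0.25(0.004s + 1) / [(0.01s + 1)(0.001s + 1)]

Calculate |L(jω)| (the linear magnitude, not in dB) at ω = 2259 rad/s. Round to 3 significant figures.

At ω = 2259 rad/s:
zero (1 + j2259·0.004) = 1 + j9.036 → |·| ≈ 9.0912, ∠ ≈ 83.68°
pole (1 + j2259·0.01) = 1 + j22.59 → |·| ≈ 22.612, ∠ ≈ 87.47°
pole (1 + j2259·0.001) = 1 + j2.259 → |·| ≈ 2.4704, ∠ ≈ 66.12°
|L| = 0.25 · 9.0912 / (22.612 · 2.4704) ≈ 0.040687

0.0407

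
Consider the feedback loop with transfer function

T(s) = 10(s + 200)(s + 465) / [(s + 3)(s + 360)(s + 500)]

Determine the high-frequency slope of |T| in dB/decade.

Each pole contributes −20 dB/decade at high frequency; each zero contributes +20 dB/decade.
Net: 2 zero(s) − 3 pole(s) → -20 dB/decade.

-20 dB/decade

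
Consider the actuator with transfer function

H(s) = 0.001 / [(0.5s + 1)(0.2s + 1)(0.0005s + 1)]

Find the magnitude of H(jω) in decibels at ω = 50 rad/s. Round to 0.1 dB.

At ω = 50 rad/s:
pole (1 + j50·0.5) = 1 + j25 → |·| ≈ 25.02, ∠ ≈ 87.71°
pole (1 + j50·0.2) = 1 + j10 → |·| ≈ 10.05, ∠ ≈ 84.29°
pole (1 + j50·0.0005) = 1 + j0.025 → |·| ≈ 1.0003, ∠ ≈ 1.43°
|H| = 0.001 · 1 / (25.02 · 10.05 · 1.0003) ≈ 3.9757e-06
Gain = 20 log₁₀(3.9757e-06) ≈ -108.01 dB

-108.0 dB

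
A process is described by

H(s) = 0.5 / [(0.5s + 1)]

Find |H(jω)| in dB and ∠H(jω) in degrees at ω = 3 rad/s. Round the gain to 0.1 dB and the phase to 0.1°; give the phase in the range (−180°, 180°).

At ω = 3 rad/s:
pole (1 + j3·0.5) = 1 + j1.5 → |·| ≈ 1.8028, ∠ ≈ 56.31°
|H| = 0.5 · 1 / (1.8028) ≈ 0.27735
Gain = 20 log₁₀(0.27735) ≈ -11.14 dB
∠H = (0°) − (56.31°) = -56.31°

-11.1 dB, -56.3°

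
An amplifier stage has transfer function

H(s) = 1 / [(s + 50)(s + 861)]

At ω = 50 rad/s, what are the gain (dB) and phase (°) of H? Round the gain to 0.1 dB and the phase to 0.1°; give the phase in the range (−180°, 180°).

-95.7 dB, -48.3°

At s = jω = j50:
pole (s+50): 50 + j50 → |·| = √(50²+50²) = √5000 ≈ 70.711, ∠ = arctan(50/50) ≈ 45.00°
pole (s+861): 861 + j50 → |·| = √(861²+50²) = √743821 ≈ 862.45, ∠ = arctan(50/861) ≈ 3.32°
|H| = 1 / 60985 ≈ 1.6397e-05
Gain = 20 log₁₀(1.6397e-05) ≈ -95.70 dB
∠H = 0.00° − 48.32° = -48.32°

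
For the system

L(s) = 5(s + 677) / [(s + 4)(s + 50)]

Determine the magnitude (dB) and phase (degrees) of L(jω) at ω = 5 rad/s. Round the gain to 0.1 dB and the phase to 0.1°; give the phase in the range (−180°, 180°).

20.4 dB, -56.6°

At s = jω = j5:
zero (s+677): 677 + j5 → |·| = √(677²+5²) = √458354 ≈ 677.02, ∠ = arctan(5/677) ≈ 0.42°
pole (s+4): 4 + j5 → |·| = √(4²+5²) = √41 ≈ 6.4031, ∠ = arctan(5/4) ≈ 51.34°
pole (s+50): 50 + j5 → |·| = √(50²+5²) = √2525 ≈ 50.249, ∠ = arctan(5/50) ≈ 5.71°
|L| = 5 · 677.02 / 321.75 ≈ 10.521
Gain = 20 log₁₀(10.521) ≈ 20.44 dB
∠L = 0.42° − 57.05° = -56.63°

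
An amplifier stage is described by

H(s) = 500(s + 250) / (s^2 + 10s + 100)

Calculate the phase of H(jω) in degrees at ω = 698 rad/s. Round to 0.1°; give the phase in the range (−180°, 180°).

At s = jω = j698:
zero (s+250): 250 + j698 → |·| = √(250²+698²) = √549704 ≈ 741.42, ∠ = arctan(698/250) ≈ 70.29°
quadratic: (j698)² + 10·j698 + 100 = -487104 + j6980 → |·| ≈ 4.8715e+05, ∠ ≈ 179.18°
∠H = 70.29° − 179.18° = -108.89°

-108.9°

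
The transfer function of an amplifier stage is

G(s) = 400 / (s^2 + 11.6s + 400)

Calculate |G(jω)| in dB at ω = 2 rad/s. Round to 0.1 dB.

At s = jω = j2:
quadratic: (j2)² + 11.6·j2 + 400 = 396 + j23.2 → |·| ≈ 396.68, ∠ ≈ 3.35°
|G| = 400 / 396.68 ≈ 1.0084
Gain = 20 log₁₀(1.0084) ≈ 0.07 dB

0.1 dB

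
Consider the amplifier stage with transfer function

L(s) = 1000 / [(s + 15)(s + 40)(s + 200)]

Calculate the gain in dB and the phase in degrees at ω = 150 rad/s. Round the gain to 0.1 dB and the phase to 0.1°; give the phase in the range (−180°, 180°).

At s = jω = j150:
pole (s+15): 15 + j150 → |·| = √(15²+150²) = √22725 ≈ 150.75, ∠ = arctan(150/15) ≈ 84.29°
pole (s+40): 40 + j150 → |·| = √(40²+150²) = √24100 ≈ 155.24, ∠ = arctan(150/40) ≈ 75.07°
pole (s+200): 200 + j150 → |·| = √(200²+150²) = √62500 ≈ 250, ∠ = arctan(150/200) ≈ 36.87°
|L| = 1000 / 5.8506e+06 ≈ 0.00017092
Gain = 20 log₁₀(0.00017092) ≈ -75.34 dB
∠L = 0.00° − 196.23° = -196.23° ≡ 163.77° (principal value)

-75.3 dB, 163.8°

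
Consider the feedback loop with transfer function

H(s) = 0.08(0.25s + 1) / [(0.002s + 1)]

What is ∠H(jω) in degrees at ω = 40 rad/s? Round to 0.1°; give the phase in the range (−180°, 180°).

At ω = 40 rad/s:
zero (1 + j40·0.25) = 1 + j10 → |·| ≈ 10.05, ∠ ≈ 84.29°
pole (1 + j40·0.002) = 1 + j0.08 → |·| ≈ 1.0032, ∠ ≈ 4.57°
∠H = (84.29°) − (4.57°) = 79.72°

79.7°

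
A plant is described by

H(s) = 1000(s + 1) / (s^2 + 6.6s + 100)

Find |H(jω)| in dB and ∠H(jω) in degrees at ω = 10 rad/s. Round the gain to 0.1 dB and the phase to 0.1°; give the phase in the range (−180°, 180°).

At s = jω = j10:
zero (s+1): 1 + j10 → |·| = √(1²+10²) = √101 ≈ 10.05, ∠ = arctan(10/1) ≈ 84.29°
quadratic: (j10)² + 6.6·j10 + 100 = 0 + j66 → |·| ≈ 66, ∠ ≈ 90.00°
|H| = 1000 · 10.05 / 66 ≈ 152.27
Gain = 20 log₁₀(152.27) ≈ 43.65 dB
∠H = 84.29° − 90.00° = -5.71°

43.7 dB, -5.7°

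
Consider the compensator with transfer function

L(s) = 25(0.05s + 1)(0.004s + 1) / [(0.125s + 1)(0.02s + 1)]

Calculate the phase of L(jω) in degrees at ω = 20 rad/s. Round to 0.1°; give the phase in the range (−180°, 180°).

-40.4°

At ω = 20 rad/s:
zero (1 + j20·0.05) = 1 + j1 → |·| ≈ 1.4142, ∠ ≈ 45.00°
zero (1 + j20·0.004) = 1 + j0.08 → |·| ≈ 1.0032, ∠ ≈ 4.57°
pole (1 + j20·0.125) = 1 + j2.5 → |·| ≈ 2.6926, ∠ ≈ 68.20°
pole (1 + j20·0.02) = 1 + j0.4 → |·| ≈ 1.077, ∠ ≈ 21.80°
∠L = (45.00° + 4.57°) − (68.20° + 21.80°) = -40.43°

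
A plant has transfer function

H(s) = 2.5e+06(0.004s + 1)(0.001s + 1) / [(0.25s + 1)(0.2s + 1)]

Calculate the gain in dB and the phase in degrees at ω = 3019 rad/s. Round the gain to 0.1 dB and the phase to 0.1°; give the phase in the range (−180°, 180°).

46.5 dB, -22.9°

At ω = 3019 rad/s:
zero (1 + j3019·0.004) = 1 + j12.076 → |·| ≈ 12.117, ∠ ≈ 85.27°
zero (1 + j3019·0.001) = 1 + j3.019 → |·| ≈ 3.1803, ∠ ≈ 71.67°
pole (1 + j3019·0.25) = 1 + j754.75 → |·| ≈ 754.75, ∠ ≈ 89.92°
pole (1 + j3019·0.2) = 1 + j603.8 → |·| ≈ 603.8, ∠ ≈ 89.91°
|H| = 2.5e+06 · 12.117 · 3.1803 / (754.75 · 603.8) ≈ 211.4
Gain = 20 log₁₀(211.4) ≈ 46.50 dB
∠H = (85.27° + 71.67°) − (89.92° + 89.91°) = -22.89°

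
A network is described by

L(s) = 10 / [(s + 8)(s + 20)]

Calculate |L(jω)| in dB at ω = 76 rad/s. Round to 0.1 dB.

At s = jω = j76:
pole (s+8): 8 + j76 → |·| = √(8²+76²) = √5840 ≈ 76.42, ∠ = arctan(76/8) ≈ 83.99°
pole (s+20): 20 + j76 → |·| = √(20²+76²) = √6176 ≈ 78.588, ∠ = arctan(76/20) ≈ 75.26°
|L| = 10 / 6005.7 ≈ 0.0016651
Gain = 20 log₁₀(0.0016651) ≈ -55.57 dB

-55.6 dB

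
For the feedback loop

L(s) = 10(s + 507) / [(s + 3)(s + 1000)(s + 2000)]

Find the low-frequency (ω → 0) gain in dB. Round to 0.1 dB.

L(0) = 10·507 / (3·1000·2000) ≈ 0.000845
20 log₁₀(0.000845) ≈ -61.46 dB

-61.5 dB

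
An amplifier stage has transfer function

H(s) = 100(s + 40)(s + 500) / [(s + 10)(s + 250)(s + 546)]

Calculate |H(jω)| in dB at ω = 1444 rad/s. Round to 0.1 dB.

-23.4 dB

At s = jω = j1444:
zero (s+40): 40 + j1444 → |·| = √(40²+1444²) = √2086736 ≈ 1444.6, ∠ = arctan(1444/40) ≈ 88.41°
zero (s+500): 500 + j1444 → |·| = √(500²+1444²) = √2335136 ≈ 1528.1, ∠ = arctan(1444/500) ≈ 70.90°
pole (s+10): 10 + j1444 → |·| = √(10²+1444²) = √2085236 ≈ 1444, ∠ = arctan(1444/10) ≈ 89.60°
pole (s+250): 250 + j1444 → |·| = √(250²+1444²) = √2147636 ≈ 1465.5, ∠ = arctan(1444/250) ≈ 80.18°
pole (s+546): 546 + j1444 → |·| = √(546²+1444²) = √2383252 ≈ 1543.8, ∠ = arctan(1444/546) ≈ 69.29°
|H| = 100 · 2.2075e+06 / 3.267e+09 ≈ 0.06757
Gain = 20 log₁₀(0.06757) ≈ -23.40 dB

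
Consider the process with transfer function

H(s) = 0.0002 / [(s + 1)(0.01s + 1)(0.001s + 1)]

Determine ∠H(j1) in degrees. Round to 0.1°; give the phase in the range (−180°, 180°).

-45.6°

At ω = 1 rad/s:
pole (1 + j1·1) = 1 + j1 → |·| ≈ 1.4142, ∠ ≈ 45.00°
pole (1 + j1·0.01) = 1 + j0.01 → |·| ≈ 1, ∠ ≈ 0.57°
pole (1 + j1·0.001) = 1 + j0.001 → |·| ≈ 1, ∠ ≈ 0.06°
∠H = (0°) − (45.00° + 0.57° + 0.06°) = -45.63°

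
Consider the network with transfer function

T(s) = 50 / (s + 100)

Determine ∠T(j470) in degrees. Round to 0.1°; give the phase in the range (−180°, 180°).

-78.0°

Substitute s = j470:
Numerator: 50 = 50 + j0
Denominator: (j470) + 100 = 100 + j470
|N| = √(50² + 0²) ≈ 50, ∠N ≈ 0.00°
|D| = √(100² + 470²) ≈ 480.52, ∠D ≈ 77.99°
∠T = 0.00° − 77.99° = -77.99°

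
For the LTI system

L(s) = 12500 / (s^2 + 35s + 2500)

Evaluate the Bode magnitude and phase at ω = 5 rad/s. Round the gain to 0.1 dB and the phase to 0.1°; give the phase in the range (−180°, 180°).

14.0 dB, -4.0°

At s = jω = j5:
quadratic: (j5)² + 35·j5 + 2500 = 2475 + j175 → |·| ≈ 2481.2, ∠ ≈ 4.04°
|L| = 12500 / 2481.2 ≈ 5.0379
Gain = 20 log₁₀(5.0379) ≈ 14.04 dB
∠L = 0.00° − 4.04° = -4.04°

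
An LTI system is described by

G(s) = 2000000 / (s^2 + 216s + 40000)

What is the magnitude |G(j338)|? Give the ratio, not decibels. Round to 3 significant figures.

19.2

At s = jω = j338:
quadratic: (j338)² + 216·j338 + 40000 = -74244 + j73008 → |·| ≈ 1.0413e+05, ∠ ≈ 135.48°
|G| = 2000000 / 1.0413e+05 ≈ 19.207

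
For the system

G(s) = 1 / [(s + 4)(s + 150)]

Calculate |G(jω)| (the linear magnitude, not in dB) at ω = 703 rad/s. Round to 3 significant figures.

1.98e-06

At s = jω = j703:
pole (s+4): 4 + j703 → |·| = √(4²+703²) = √494225 ≈ 703.01, ∠ = arctan(703/4) ≈ 89.67°
pole (s+150): 150 + j703 → |·| = √(150²+703²) = √516709 ≈ 718.82, ∠ = arctan(703/150) ≈ 77.96°
|G| = 1 / 5.0534e+05 ≈ 1.9789e-06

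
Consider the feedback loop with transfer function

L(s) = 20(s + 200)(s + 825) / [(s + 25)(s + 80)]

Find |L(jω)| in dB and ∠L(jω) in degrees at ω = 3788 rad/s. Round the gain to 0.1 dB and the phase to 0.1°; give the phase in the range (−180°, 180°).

26.2 dB, -13.7°

At s = jω = j3788:
zero (s+200): 200 + j3788 → |·| = √(200²+3788²) = √14388944 ≈ 3793.3, ∠ = arctan(3788/200) ≈ 86.98°
zero (s+825): 825 + j3788 → |·| = √(825²+3788²) = √15029569 ≈ 3876.8, ∠ = arctan(3788/825) ≈ 77.71°
pole (s+25): 25 + j3788 → |·| = √(25²+3788²) = √14349569 ≈ 3788.1, ∠ = arctan(3788/25) ≈ 89.62°
pole (s+80): 80 + j3788 → |·| = √(80²+3788²) = √14355344 ≈ 3788.8, ∠ = arctan(3788/80) ≈ 88.79°
|L| = 20 · 1.4706e+07 / 1.4352e+07 ≈ 20.493
Gain = 20 log₁₀(20.493) ≈ 26.23 dB
∠L = 164.69° − 178.41° = -13.72°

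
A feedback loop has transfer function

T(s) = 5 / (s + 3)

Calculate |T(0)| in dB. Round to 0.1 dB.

4.4 dB

T(0) = 5 / 3 ≈ 1.6667
20 log₁₀(1.6667) ≈ 4.44 dB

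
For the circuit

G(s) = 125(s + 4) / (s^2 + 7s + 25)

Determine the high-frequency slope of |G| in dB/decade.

-20 dB/decade

Each pole contributes −20 dB/decade at high frequency; each zero contributes +20 dB/decade.
Net: 1 zero(s) − 2 pole(s) → -20 dB/decade.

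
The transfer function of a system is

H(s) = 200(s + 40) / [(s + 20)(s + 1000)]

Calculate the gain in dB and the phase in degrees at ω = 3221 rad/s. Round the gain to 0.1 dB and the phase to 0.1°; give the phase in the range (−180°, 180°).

-24.5 dB, -73.1°

At s = jω = j3221:
zero (s+40): 40 + j3221 → |·| = √(40²+3221²) = √10376441 ≈ 3221.2, ∠ = arctan(3221/40) ≈ 89.29°
pole (s+20): 20 + j3221 → |·| = √(20²+3221²) = √10375241 ≈ 3221.1, ∠ = arctan(3221/20) ≈ 89.64°
pole (s+1000): 1000 + j3221 → |·| = √(1000²+3221²) = √11374841 ≈ 3372.7, ∠ = arctan(3221/1000) ≈ 72.75°
|H| = 200 · 3221.2 / 1.0864e+07 ≈ 0.0593
Gain = 20 log₁₀(0.0593) ≈ -24.54 dB
∠H = 89.29° − 162.39° = -73.10°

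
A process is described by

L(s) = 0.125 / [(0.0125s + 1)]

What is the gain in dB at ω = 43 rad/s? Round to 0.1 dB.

-19.2 dB

At ω = 43 rad/s:
pole (1 + j43·0.0125) = 1 + j0.5375 → |·| ≈ 1.1353, ∠ ≈ 28.26°
|L| = 0.125 · 1 / (1.1353) ≈ 0.1101
Gain = 20 log₁₀(0.1101) ≈ -19.16 dB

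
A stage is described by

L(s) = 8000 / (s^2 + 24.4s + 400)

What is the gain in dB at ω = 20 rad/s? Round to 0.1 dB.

At s = jω = j20:
quadratic: (j20)² + 24.4·j20 + 400 = 0 + j488 → |·| ≈ 488, ∠ ≈ 90.00°
|L| = 8000 / 488 ≈ 16.393
Gain = 20 log₁₀(16.393) ≈ 24.29 dB

24.3 dB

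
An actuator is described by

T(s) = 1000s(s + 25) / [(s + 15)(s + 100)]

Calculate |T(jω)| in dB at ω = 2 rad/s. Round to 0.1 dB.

At s = jω = j2:
zero (s+25): 25 + j2 → |·| = √(25²+2²) = √629 ≈ 25.08, ∠ = arctan(2/25) ≈ 4.57°
zero at origin: s = j2 → |·| = 2, ∠ = 90.00°
pole (s+15): 15 + j2 → |·| = √(15²+2²) = √229 ≈ 15.133, ∠ = arctan(2/15) ≈ 7.59°
pole (s+100): 100 + j2 → |·| = √(100²+2²) = √10004 ≈ 100.02, ∠ = arctan(2/100) ≈ 1.15°
|T| = 1000 · 50.16 / 1513.6 ≈ 33.14
Gain = 20 log₁₀(33.14) ≈ 30.41 dB

30.4 dB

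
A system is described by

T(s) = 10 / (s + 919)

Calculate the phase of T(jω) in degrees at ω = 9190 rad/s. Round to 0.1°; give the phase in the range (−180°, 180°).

Substitute s = j9190:
Numerator: 10 = 10 + j0
Denominator: (j9190) + 919 = 919 + j9190
|N| = √(10² + 0²) ≈ 10, ∠N ≈ 0.00°
|D| = √(919² + 9190²) ≈ 9235.8, ∠D ≈ 84.29°
∠T = 0.00° − 84.29° = -84.29°

-84.3°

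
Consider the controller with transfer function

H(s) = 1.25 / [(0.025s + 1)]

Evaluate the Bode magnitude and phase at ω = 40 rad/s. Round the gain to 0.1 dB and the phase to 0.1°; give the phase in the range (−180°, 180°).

-1.1 dB, -45.0°

At ω = 40 rad/s:
pole (1 + j40·0.025) = 1 + j1 → |·| ≈ 1.4142, ∠ ≈ 45.00°
|H| = 1.25 · 1 / (1.4142) ≈ 0.88389
Gain = 20 log₁₀(0.88389) ≈ -1.07 dB
∠H = (0°) − (45.00°) = -45.00°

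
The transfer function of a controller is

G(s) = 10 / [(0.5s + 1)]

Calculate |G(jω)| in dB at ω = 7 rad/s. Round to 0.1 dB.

8.8 dB

At ω = 7 rad/s:
pole (1 + j7·0.5) = 1 + j3.5 → |·| ≈ 3.6401, ∠ ≈ 74.05°
|G| = 10 · 1 / (3.6401) ≈ 2.7472
Gain = 20 log₁₀(2.7472) ≈ 8.78 dB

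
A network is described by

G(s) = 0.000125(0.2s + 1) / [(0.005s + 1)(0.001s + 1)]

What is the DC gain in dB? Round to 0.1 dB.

G(0) = 0.000125 · 1 / 1 = 0.000125
20 log₁₀(0.000125) ≈ -78.06 dB

-78.1 dB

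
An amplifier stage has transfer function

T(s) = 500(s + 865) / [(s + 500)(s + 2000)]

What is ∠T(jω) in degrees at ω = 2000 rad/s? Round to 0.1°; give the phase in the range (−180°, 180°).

At s = jω = j2000:
zero (s+865): 865 + j2000 → |·| = √(865²+2000²) = √4748225 ≈ 2179, ∠ = arctan(2000/865) ≈ 66.61°
pole (s+500): 500 + j2000 → |·| = √(500²+2000²) = √4250000 ≈ 2061.6, ∠ = arctan(2000/500) ≈ 75.96°
pole (s+2000): 2000 + j2000 → |·| = √(2000²+2000²) = √8000000 ≈ 2828.4, ∠ = arctan(2000/2000) ≈ 45.00°
∠T = 66.61° − 120.96° = -54.35°

-54.4°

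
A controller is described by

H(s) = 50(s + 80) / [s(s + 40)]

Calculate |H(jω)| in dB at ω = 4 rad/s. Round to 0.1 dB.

27.9 dB

At s = jω = j4:
zero (s+80): 80 + j4 → |·| = √(80²+4²) = √6416 ≈ 80.1, ∠ = arctan(4/80) ≈ 2.86°
pole (s+40): 40 + j4 → |·| = √(40²+4²) = √1616 ≈ 40.2, ∠ = arctan(4/40) ≈ 5.71°
pole at origin: |s| = 4, ∠ = 90.00° (in denominator)
|H| = 50 · 80.1 / 160.8 ≈ 24.907
Gain = 20 log₁₀(24.907) ≈ 27.93 dB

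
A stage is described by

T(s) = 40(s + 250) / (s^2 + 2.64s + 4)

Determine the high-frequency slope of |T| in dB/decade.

Each pole contributes −20 dB/decade at high frequency; each zero contributes +20 dB/decade.
Net: 1 zero(s) − 2 pole(s) → -20 dB/decade.

-20 dB/decade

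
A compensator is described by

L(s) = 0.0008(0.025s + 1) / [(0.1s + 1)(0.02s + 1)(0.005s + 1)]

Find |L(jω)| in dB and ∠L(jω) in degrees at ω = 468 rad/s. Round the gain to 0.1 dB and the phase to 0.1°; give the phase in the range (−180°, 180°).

-101.5 dB, -154.4°

At ω = 468 rad/s:
zero (1 + j468·0.025) = 1 + j11.7 → |·| ≈ 11.743, ∠ ≈ 85.11°
pole (1 + j468·0.1) = 1 + j46.8 → |·| ≈ 46.811, ∠ ≈ 88.78°
pole (1 + j468·0.02) = 1 + j9.36 → |·| ≈ 9.4133, ∠ ≈ 83.90°
pole (1 + j468·0.005) = 1 + j2.34 → |·| ≈ 2.5447, ∠ ≈ 66.86°
|L| = 0.0008 · 11.743 / (46.811 · 9.4133 · 2.5447) ≈ 8.378e-06
Gain = 20 log₁₀(8.378e-06) ≈ -101.54 dB
∠L = (85.11°) − (88.78° + 83.90° + 66.86°) = -154.43°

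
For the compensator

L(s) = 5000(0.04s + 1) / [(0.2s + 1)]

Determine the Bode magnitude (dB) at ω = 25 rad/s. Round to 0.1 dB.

At ω = 25 rad/s:
zero (1 + j25·0.04) = 1 + j1 → |·| ≈ 1.4142, ∠ ≈ 45.00°
pole (1 + j25·0.2) = 1 + j5 → |·| ≈ 5.099, ∠ ≈ 78.69°
|L| = 5000 · 1.4142 / (5.099) ≈ 1386.7
Gain = 20 log₁₀(1386.7) ≈ 62.84 dB

62.8 dB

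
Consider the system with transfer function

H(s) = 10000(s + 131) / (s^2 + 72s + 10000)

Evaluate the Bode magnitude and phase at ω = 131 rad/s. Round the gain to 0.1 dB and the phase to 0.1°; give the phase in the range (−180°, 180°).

At s = jω = j131:
zero (s+131): 131 + j131 → |·| = √(131²+131²) = √34322 ≈ 185.26, ∠ = arctan(131/131) ≈ 45.00°
quadratic: (j131)² + 72·j131 + 10000 = -7161 + j9432 → |·| ≈ 11842, ∠ ≈ 127.21°
|H| = 10000 · 185.26 / 11842 ≈ 156.44
Gain = 20 log₁₀(156.44) ≈ 43.89 dB
∠H = 45.00° − 127.21° = -82.21°

43.9 dB, -82.2°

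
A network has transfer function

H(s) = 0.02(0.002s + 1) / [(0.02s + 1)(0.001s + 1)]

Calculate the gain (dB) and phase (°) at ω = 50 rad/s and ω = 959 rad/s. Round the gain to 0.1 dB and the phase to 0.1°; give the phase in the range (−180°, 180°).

At ω = 50 rad/s:
zero (1 + j50·0.002) = 1 + j0.1 → |·| ≈ 1.005, ∠ ≈ 5.71°
pole (1 + j50·0.02) = 1 + j1 → |·| ≈ 1.4142, ∠ ≈ 45.00°
pole (1 + j50·0.001) = 1 + j0.05 → |·| ≈ 1.0012, ∠ ≈ 2.86°
|H| = 0.02 · 1.005 / (1.4142 · 1.0012) ≈ 0.014196
Gain = 20 log₁₀(0.014196) ≈ -36.96 dB
∠H = (5.71°) − (45.00° + 2.86°) = -42.15°

At ω = 959 rad/s:
zero (1 + j959·0.002) = 1 + j1.918 → |·| ≈ 2.163, ∠ ≈ 62.46°
pole (1 + j959·0.02) = 1 + j19.18 → |·| ≈ 19.206, ∠ ≈ 87.02°
pole (1 + j959·0.001) = 1 + j0.959 → |·| ≈ 1.3855, ∠ ≈ 43.80°
|H| = 0.02 · 2.163 / (19.206 · 1.3855) ≈ 0.0016257
Gain = 20 log₁₀(0.0016257) ≈ -55.78 dB
∠H = (62.46°) − (87.02° + 43.80°) = -68.36°

ω = 50: -37.0 dB, -42.2°; ω = 959: -55.8 dB, -68.4°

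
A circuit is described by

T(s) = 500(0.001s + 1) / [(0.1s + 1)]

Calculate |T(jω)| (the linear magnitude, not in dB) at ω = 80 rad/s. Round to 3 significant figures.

62.2

At ω = 80 rad/s:
zero (1 + j80·0.001) = 1 + j0.08 → |·| ≈ 1.0032, ∠ ≈ 4.57°
pole (1 + j80·0.1) = 1 + j8 → |·| ≈ 8.0623, ∠ ≈ 82.87°
|T| = 500 · 1.0032 / (8.0623) ≈ 62.215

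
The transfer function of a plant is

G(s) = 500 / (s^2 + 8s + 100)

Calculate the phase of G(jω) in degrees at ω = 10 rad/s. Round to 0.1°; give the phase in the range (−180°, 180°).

-90.0°

At s = jω = j10:
quadratic: (j10)² + 8·j10 + 100 = 0 + j80 → |·| ≈ 80, ∠ ≈ 90.00°
∠G = 0.00° − 90.00° = -90.00°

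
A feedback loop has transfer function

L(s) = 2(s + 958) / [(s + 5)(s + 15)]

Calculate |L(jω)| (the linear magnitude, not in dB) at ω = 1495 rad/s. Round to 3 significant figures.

At s = jω = j1495:
zero (s+958): 958 + j1495 → |·| = √(958²+1495²) = √3152789 ≈ 1775.6, ∠ = arctan(1495/958) ≈ 57.35°
pole (s+5): 5 + j1495 → |·| = √(5²+1495²) = √2235050 ≈ 1495, ∠ = arctan(1495/5) ≈ 89.81°
pole (s+15): 15 + j1495 → |·| = √(15²+1495²) = √2235250 ≈ 1495.1, ∠ = arctan(1495/15) ≈ 89.43°
|L| = 2 · 1775.6 / 2.2352e+06 ≈ 0.0015888

0.00159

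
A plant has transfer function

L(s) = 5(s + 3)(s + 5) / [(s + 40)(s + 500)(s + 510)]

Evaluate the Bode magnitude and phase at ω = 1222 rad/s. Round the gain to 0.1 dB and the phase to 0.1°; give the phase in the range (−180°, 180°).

At s = jω = j1222:
zero (s+3): 3 + j1222 → |·| = √(3²+1222²) = √1493293 ≈ 1222, ∠ = arctan(1222/3) ≈ 89.86°
zero (s+5): 5 + j1222 → |·| = √(5²+1222²) = √1493309 ≈ 1222, ∠ = arctan(1222/5) ≈ 89.77°
pole (s+40): 40 + j1222 → |·| = √(40²+1222²) = √1494884 ≈ 1222.7, ∠ = arctan(1222/40) ≈ 88.13°
pole (s+500): 500 + j1222 → |·| = √(500²+1222²) = √1743284 ≈ 1320.3, ∠ = arctan(1222/500) ≈ 67.75°
pole (s+510): 510 + j1222 → |·| = √(510²+1222²) = √1753384 ≈ 1324.2, ∠ = arctan(1222/510) ≈ 67.35°
|L| = 5 · 1.4933e+06 / 2.1377e+09 ≈ 0.0034928
Gain = 20 log₁₀(0.0034928) ≈ -49.14 dB
∠L = 179.63° − 223.23° = -43.60°

-49.1 dB, -43.6°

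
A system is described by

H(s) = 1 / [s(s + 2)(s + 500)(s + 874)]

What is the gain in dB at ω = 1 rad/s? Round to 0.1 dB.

-119.8 dB

At s = jω = j1:
pole (s+2): 2 + j1 → |·| = √(2²+1²) = √5 ≈ 2.2361, ∠ = arctan(1/2) ≈ 26.57°
pole (s+500): 500 + j1 → |·| = √(500²+1²) = √250001 ≈ 500, ∠ = arctan(1/500) ≈ 0.11°
pole (s+874): 874 + j1 → |·| = √(874²+1²) = √763877 ≈ 874, ∠ = arctan(1/874) ≈ 0.07°
pole at origin: |s| = 1, ∠ = 90.00° (in denominator)
|H| = 1 / 9.7718e+05 ≈ 1.0234e-06
Gain = 20 log₁₀(1.0234e-06) ≈ -119.80 dB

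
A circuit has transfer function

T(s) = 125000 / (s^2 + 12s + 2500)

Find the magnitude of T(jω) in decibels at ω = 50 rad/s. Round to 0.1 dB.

46.4 dB

At s = jω = j50:
quadratic: (j50)² + 12·j50 + 2500 = 0 + j600 → |·| ≈ 600, ∠ ≈ 90.00°
|T| = 125000 / 600 ≈ 208.33
Gain = 20 log₁₀(208.33) ≈ 46.38 dB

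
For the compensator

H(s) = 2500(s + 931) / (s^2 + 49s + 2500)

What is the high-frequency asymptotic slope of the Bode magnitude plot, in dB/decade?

-20 dB/decade

Each pole contributes −20 dB/decade at high frequency; each zero contributes +20 dB/decade.
Net: 1 zero(s) − 2 pole(s) → -20 dB/decade.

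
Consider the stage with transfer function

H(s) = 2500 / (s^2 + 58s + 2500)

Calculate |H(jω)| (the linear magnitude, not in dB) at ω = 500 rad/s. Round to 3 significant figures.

At s = jω = j500:
quadratic: (j500)² + 58·j500 + 2500 = -247500 + j29000 → |·| ≈ 2.4919e+05, ∠ ≈ 173.32°
|H| = 2500 / 2.4919e+05 ≈ 0.010033

0.0100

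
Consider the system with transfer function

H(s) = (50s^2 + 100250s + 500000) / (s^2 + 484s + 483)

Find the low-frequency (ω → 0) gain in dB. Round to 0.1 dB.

60.3 dB

H(0) = 500000 / 483 ≈ 1035.2
20 log₁₀(1035.2) ≈ 60.30 dB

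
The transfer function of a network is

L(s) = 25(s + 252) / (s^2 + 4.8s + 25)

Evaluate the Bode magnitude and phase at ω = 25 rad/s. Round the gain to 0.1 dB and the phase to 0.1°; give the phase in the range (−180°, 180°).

At s = jω = j25:
zero (s+252): 252 + j25 → |·| = √(252²+25²) = √64129 ≈ 253.24, ∠ = arctan(25/252) ≈ 5.67°
quadratic: (j25)² + 4.8·j25 + 25 = -600 + j120 → |·| ≈ 611.88, ∠ ≈ 168.69°
|L| = 25 · 253.24 / 611.88 ≈ 10.347
Gain = 20 log₁₀(10.347) ≈ 20.30 dB
∠L = 5.67° − 168.69° = -163.02°

20.3 dB, -163.0°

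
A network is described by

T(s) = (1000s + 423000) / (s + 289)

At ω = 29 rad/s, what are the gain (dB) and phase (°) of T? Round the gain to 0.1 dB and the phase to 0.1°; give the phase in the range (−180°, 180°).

Substitute s = j29:
Numerator: 1000(j29) + 423000 = 423000 + j29000
Denominator: (j29) + 289 = 289 + j29
|N| = √(423000² + 29000²) ≈ 4.2399e+05, ∠N ≈ 3.92°
|D| = √(289² + 29²) ≈ 290.45, ∠D ≈ 5.73°
|T| = 4.2399e+05 / 290.45 ≈ 1459.8
Gain = 20 log₁₀(1459.8) ≈ 63.29 dB
∠T = 3.92° − 5.73° = -1.81°

63.3 dB, -1.8°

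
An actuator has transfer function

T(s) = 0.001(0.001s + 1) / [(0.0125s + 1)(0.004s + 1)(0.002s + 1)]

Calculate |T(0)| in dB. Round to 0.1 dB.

-60.0 dB

T(0) = 0.001 · 1 / 1 = 0.001
20 log₁₀(0.001) ≈ -60.00 dB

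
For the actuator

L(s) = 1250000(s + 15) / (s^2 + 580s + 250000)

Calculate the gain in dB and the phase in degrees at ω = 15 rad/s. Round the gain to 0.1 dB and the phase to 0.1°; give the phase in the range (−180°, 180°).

40.5 dB, 43.0°

At s = jω = j15:
zero (s+15): 15 + j15 → |·| = √(15²+15²) = √450 ≈ 21.213, ∠ = arctan(15/15) ≈ 45.00°
quadratic: (j15)² + 580·j15 + 250000 = 249775 + j8700 → |·| ≈ 2.4993e+05, ∠ ≈ 1.99°
|L| = 1250000 · 21.213 / 2.4993e+05 ≈ 106.09
Gain = 20 log₁₀(106.09) ≈ 40.51 dB
∠L = 45.00° − 1.99° = 43.01°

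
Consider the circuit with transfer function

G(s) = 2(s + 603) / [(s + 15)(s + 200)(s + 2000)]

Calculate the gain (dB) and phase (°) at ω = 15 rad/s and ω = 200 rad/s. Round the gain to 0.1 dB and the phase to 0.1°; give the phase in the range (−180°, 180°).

At s = jω = j15:
zero (s+603): 603 + j15 → |·| = √(603²+15²) = √363834 ≈ 603.19, ∠ = arctan(15/603) ≈ 1.42°
pole (s+15): 15 + j15 → |·| = √(15²+15²) = √450 ≈ 21.213, ∠ = arctan(15/15) ≈ 45.00°
pole (s+200): 200 + j15 → |·| = √(200²+15²) = √40225 ≈ 200.56, ∠ = arctan(15/200) ≈ 4.29°
pole (s+2000): 2000 + j15 → |·| = √(2000²+15²) = √4000225 ≈ 2000.1, ∠ = arctan(15/2000) ≈ 0.43°
|G| = 2 · 603.19 / 8.5094e+06 ≈ 0.00014177
Gain = 20 log₁₀(0.00014177) ≈ -76.97 dB
∠G = 1.42° − 49.72° = -48.30°

At s = jω = j200:
zero (s+603): 603 + j200 → |·| = √(603²+200²) = √403609 ≈ 635.3, ∠ = arctan(200/603) ≈ 18.35°
pole (s+15): 15 + j200 → |·| = √(15²+200²) = √40225 ≈ 200.56, ∠ = arctan(200/15) ≈ 85.71°
pole (s+200): 200 + j200 → |·| = √(200²+200²) = √80000 ≈ 282.84, ∠ = arctan(200/200) ≈ 45.00°
pole (s+2000): 2000 + j200 → |·| = √(2000²+200²) = √4040000 ≈ 2010, ∠ = arctan(200/2000) ≈ 5.71°
|G| = 2 · 635.3 / 1.1402e+08 ≈ 1.1144e-05
Gain = 20 log₁₀(1.1144e-05) ≈ -99.06 dB
∠G = 18.35° − 136.42° = -118.07°

ω = 15: -77.0 dB, -48.3°; ω = 200: -99.1 dB, -118.1°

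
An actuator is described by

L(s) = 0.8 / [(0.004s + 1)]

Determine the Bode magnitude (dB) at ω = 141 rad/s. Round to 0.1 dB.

-3.1 dB

At ω = 141 rad/s:
pole (1 + j141·0.004) = 1 + j0.564 → |·| ≈ 1.1481, ∠ ≈ 29.42°
|L| = 0.8 · 1 / (1.1481) ≈ 0.6968
Gain = 20 log₁₀(0.6968) ≈ -3.14 dB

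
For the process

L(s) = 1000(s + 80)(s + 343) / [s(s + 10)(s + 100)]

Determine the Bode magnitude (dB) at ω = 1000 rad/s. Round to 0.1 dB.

At s = jω = j1000:
zero (s+80): 80 + j1000 → |·| = √(80²+1000²) = √1006400 ≈ 1003.2, ∠ = arctan(1000/80) ≈ 85.43°
zero (s+343): 343 + j1000 → |·| = √(343²+1000²) = √1117649 ≈ 1057.2, ∠ = arctan(1000/343) ≈ 71.07°
pole (s+10): 10 + j1000 → |·| = √(10²+1000²) = √1000100 ≈ 1000, ∠ = arctan(1000/10) ≈ 89.43°
pole (s+100): 100 + j1000 → |·| = √(100²+1000²) = √1010000 ≈ 1005, ∠ = arctan(1000/100) ≈ 84.29°
pole at origin: |s| = 1000, ∠ = 90.00° (in denominator)
|L| = 1000 · 1.0606e+06 / 1.005e+09 ≈ 1.0553
Gain = 20 log₁₀(1.0553) ≈ 0.47 dB

0.5 dB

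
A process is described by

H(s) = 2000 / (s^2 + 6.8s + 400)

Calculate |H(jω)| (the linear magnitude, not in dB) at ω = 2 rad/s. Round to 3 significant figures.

At s = jω = j2:
quadratic: (j2)² + 6.8·j2 + 400 = 396 + j13.6 → |·| ≈ 396.23, ∠ ≈ 1.97°
|H| = 2000 / 396.23 ≈ 5.0476

5.05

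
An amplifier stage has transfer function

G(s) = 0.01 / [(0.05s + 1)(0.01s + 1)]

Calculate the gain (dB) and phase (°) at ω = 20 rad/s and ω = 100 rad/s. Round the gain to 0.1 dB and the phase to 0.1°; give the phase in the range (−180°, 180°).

At ω = 20 rad/s:
pole (1 + j20·0.05) = 1 + j1 → |·| ≈ 1.4142, ∠ ≈ 45.00°
pole (1 + j20·0.01) = 1 + j0.2 → |·| ≈ 1.0198, ∠ ≈ 11.31°
|G| = 0.01 · 1 / (1.4142 · 1.0198) ≈ 0.0069338
Gain = 20 log₁₀(0.0069338) ≈ -43.18 dB
∠G = (0°) − (45.00° + 11.31°) = -56.31°

At ω = 100 rad/s:
pole (1 + j100·0.05) = 1 + j5 → |·| ≈ 5.099, ∠ ≈ 78.69°
pole (1 + j100·0.01) = 1 + j1 → |·| ≈ 1.4142, ∠ ≈ 45.00°
|G| = 0.01 · 1 / (5.099 · 1.4142) ≈ 0.0013868
Gain = 20 log₁₀(0.0013868) ≈ -57.16 dB
∠G = (0°) − (78.69° + 45.00°) = -123.69°

ω = 20: -43.2 dB, -56.3°; ω = 100: -57.2 dB, -123.7°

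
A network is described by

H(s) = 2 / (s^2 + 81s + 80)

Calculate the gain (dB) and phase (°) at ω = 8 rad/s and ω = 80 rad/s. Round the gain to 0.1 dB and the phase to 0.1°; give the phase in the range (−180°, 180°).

Substitute s = j8:
Numerator: 2 = 2 + j0
Denominator: (j8)^2 + 81(j8) + 80 = 16 + j648
|N| = √(2² + 0²) ≈ 2, ∠N ≈ 0.00°
|D| = √(16² + 648²) ≈ 648.2, ∠D ≈ 88.59°
|H| = 2 / 648.2 ≈ 0.0030855
Gain = 20 log₁₀(0.0030855) ≈ -50.21 dB
∠H = 0.00° − 88.59° = -88.59°

Substitute s = j80:
Numerator: 2 = 2 + j0
Denominator: (j80)^2 + 81(j80) + 80 = -6320 + j6480
|N| = √(2² + 0²) ≈ 2, ∠N ≈ 0.00°
|D| = √(6320² + 6480²) ≈ 9051.7, ∠D ≈ 134.28°
|H| = 2 / 9051.7 ≈ 0.00022095
Gain = 20 log₁₀(0.00022095) ≈ -73.11 dB
∠H = 0.00° − 134.28° = -134.28°

ω = 8: -50.2 dB, -88.6°; ω = 80: -73.1 dB, -134.3°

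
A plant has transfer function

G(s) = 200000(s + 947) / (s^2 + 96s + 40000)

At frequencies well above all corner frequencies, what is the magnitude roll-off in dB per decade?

Each pole contributes −20 dB/decade at high frequency; each zero contributes +20 dB/decade.
Net: 1 zero(s) − 2 pole(s) → -20 dB/decade.

-20 dB/decade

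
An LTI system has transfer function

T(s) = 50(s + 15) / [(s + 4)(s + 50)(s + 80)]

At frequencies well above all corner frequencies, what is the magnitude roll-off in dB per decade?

Each pole contributes −20 dB/decade at high frequency; each zero contributes +20 dB/decade.
Net: 1 zero(s) − 3 pole(s) → -40 dB/decade.

-40 dB/decade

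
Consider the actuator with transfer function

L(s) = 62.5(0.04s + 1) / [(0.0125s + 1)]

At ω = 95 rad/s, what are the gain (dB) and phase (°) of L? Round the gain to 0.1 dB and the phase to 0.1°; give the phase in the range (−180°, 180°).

At ω = 95 rad/s:
zero (1 + j95·0.04) = 1 + j3.8 → |·| ≈ 3.9294, ∠ ≈ 75.26°
pole (1 + j95·0.0125) = 1 + j1.1875 → |·| ≈ 1.5525, ∠ ≈ 49.90°
|L| = 62.5 · 3.9294 / (1.5525) ≈ 158.19
Gain = 20 log₁₀(158.19) ≈ 43.98 dB
∠L = (75.26°) − (49.90°) = 25.36°

44.0 dB, 25.4°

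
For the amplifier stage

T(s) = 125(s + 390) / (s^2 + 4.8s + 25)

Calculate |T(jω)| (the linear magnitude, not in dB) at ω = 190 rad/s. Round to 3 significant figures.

At s = jω = j190:
zero (s+390): 390 + j190 → |·| = √(390²+190²) = √188200 ≈ 433.82, ∠ = arctan(190/390) ≈ 25.97°
quadratic: (j190)² + 4.8·j190 + 25 = -36075 + j912 → |·| ≈ 36087, ∠ ≈ 178.55°
|T| = 125 · 433.82 / 36087 ≈ 1.5027

1.50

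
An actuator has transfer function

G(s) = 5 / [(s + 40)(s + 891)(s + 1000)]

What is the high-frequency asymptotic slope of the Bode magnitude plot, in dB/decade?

Each pole contributes −20 dB/decade at high frequency; each zero contributes +20 dB/decade.
Net: 0 zero(s) − 3 pole(s) → -60 dB/decade.

-60 dB/decade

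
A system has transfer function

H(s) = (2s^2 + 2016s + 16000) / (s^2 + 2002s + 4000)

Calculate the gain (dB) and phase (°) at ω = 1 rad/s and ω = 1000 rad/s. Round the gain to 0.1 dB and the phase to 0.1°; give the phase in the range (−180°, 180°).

ω = 1: 11.1 dB, -19.4°; ω = 1000: 2.0 dB, 18.1°

Substitute s = j1:
Numerator: 2(j1)^2 + 2016(j1) + 16000 = 15998 + j2016
Denominator: (j1)^2 + 2002(j1) + 4000 = 3999 + j2002
|N| = √(15998² + 2016²) ≈ 16125, ∠N ≈ 7.18°
|D| = √(3999² + 2002²) ≈ 4472.1, ∠D ≈ 26.59°
|H| = 16125 / 4472.1 ≈ 3.6057
Gain = 20 log₁₀(3.6057) ≈ 11.14 dB
∠H = 7.18° − 26.59° = -19.41°

Substitute s = j1000:
Numerator: 2(j1000)^2 + 2016(j1000) + 16000 = -1984000 + j2016000
Denominator: (j1000)^2 + 2002(j1000) + 4000 = -996000 + j2002000
|N| = √(1984000² + 2016000²) ≈ 2.8285e+06, ∠N ≈ 134.54°
|D| = √(996000² + 2002000²) ≈ 2.2361e+06, ∠D ≈ 116.45°
|H| = 2.8285e+06 / 2.2361e+06 ≈ 1.2649
Gain = 20 log₁₀(1.2649) ≈ 2.04 dB
∠H = 134.54° − 116.45° = 18.09°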